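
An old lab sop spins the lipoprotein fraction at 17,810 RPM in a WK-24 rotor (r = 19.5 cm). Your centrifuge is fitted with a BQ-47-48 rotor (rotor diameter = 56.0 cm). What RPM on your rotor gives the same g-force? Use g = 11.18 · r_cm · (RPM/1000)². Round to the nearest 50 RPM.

RCF = 11.18 × r × (N/1000)²
RCF_original = 11.18 × 19.5 × (17.81)² = 11.18 × 19.5 × 317.1961 ≈ 69,151.9 × g
Your rotor: r = 56.0 / 2 = 28 cm
69,151.9 = 11.18 × 28 × (N/1000)²
(N/1000)² = 69,151.9 / 313.04 = 220.9044
N = 1000 × √220.9044 ≈ 14,862.9

14850 RPM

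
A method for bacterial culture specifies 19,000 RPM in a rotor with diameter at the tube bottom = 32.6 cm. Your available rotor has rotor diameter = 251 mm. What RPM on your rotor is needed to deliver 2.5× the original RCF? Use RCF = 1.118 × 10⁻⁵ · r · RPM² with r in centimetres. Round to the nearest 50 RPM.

34250 RPM

Original rotor: r = 32.6 / 2 = 16.3 cm
RCF_original = 1.118 × 10⁻⁵ × 16.3 × (19000)² = 1.118 × 10⁻⁵ × 16.3 × 361,000,000 ≈ 65,786.5 × g
Target RCF = 2.5 × 65,786.5 ≈ 164,466.2 × g
Your rotor: r = 251 mm / 2 = 125.5 mm = 12.55 cm
164,466.2 = 1.118 × 10⁻⁵ × 12.55 × N²
N² = 164,466.2 / (14.0309 × 10⁻⁵) = 1,172,171,422
N ≈ √1,172,171,422 ≈ 34,237.0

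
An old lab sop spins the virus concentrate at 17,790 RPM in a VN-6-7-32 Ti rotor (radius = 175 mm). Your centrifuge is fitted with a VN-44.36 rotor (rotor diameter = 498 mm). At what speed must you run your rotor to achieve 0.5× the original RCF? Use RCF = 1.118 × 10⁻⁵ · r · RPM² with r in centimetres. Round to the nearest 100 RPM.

≈ 10500 RPM

Original rotor: r = 175 mm = 17.5 cm
RCF_original = 1.118 × 10⁻⁵ × 17.5 × (17790)² = 1.118 × 10⁻⁵ × 17.5 × 316,484,100 ≈ 61,920.1 × g
Target RCF = 0.5 × 61,920.1 ≈ 30,960 × g
Your rotor: r = 498 mm / 2 = 249 mm = 24.9 cm
30,960 = 1.118 × 10⁻⁵ × 24.9 × N²
N² = 30,960 / (27.8382 × 10⁻⁵) = 111,214,087
N ≈ √111,214,087 ≈ 10,545.8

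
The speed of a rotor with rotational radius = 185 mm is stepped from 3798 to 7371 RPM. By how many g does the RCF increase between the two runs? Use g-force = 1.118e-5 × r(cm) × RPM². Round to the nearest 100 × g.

8300 g

r = 185 mm = 18.5 cm
RCF₁ = 1.118 × 10⁻⁵ × 18.5 × (3798)² = 1.118 × 10⁻⁵ × 18.5 × 14,424,804 ≈ 2,983.5 × g
RCF₂ = 1.118 × 10⁻⁵ × 18.5 × (7371)² = 1.118 × 10⁻⁵ × 18.5 × 54,331,641 ≈ 11,237.4 × g
Increase = 11,237.4 − 2,983.5 = 8,253.9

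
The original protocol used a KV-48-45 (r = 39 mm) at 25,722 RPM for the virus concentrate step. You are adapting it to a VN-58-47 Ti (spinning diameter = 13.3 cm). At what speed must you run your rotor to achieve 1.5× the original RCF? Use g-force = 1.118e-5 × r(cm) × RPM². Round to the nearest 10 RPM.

Original rotor: r = 39 mm = 3.9 cm
RCF = 1.118 × 10⁻⁵ × r × N²
RCF_original = 1.118 × 10⁻⁵ × 3.9 × (25722)² = 1.118 × 10⁻⁵ × 3.9 × 661,621,284 ≈ 28,848 × g
Target RCF = 1.5 × 28,848 ≈ 43,272 × g
Your rotor: r = 13.3 / 2 = 6.65 cm
43,272 = 1.118 × 10⁻⁵ × 6.65 × N²
N² = 43,272 / (7.4347 × 10⁻⁵) = 582,027,520
N ≈ √582,027,520 ≈ 24,125.2

≈ 24130 RPM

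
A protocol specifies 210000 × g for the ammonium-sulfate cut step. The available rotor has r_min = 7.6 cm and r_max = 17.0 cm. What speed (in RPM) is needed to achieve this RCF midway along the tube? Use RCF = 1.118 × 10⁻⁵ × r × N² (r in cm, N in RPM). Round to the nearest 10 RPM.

r_avg = (7.6 + 17.0) / 2 = 12.3 cm
RCF = 1.118 × 10⁻⁵ × r × N²
210,000 = 1.118 × 10⁻⁵ × 12.3 × N²
N² = 210,000 / (13.7514 × 10⁻⁵) = 1,527,117,239
N ≈ √1,527,117,239 ≈ 39,078.3

≈ 39080 RPM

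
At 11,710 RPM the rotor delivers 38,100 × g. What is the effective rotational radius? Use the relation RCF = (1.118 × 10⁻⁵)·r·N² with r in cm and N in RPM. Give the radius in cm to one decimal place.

RCF = 1.118 × 10⁻⁵ × r × N²
38100 = 1.118 × 10⁻⁵ × r × (11710)²
r = 38100 / (1.118 × 10⁻⁵ × 137,124,100) = 38100 / 1533.047 ≈ 24.852 cm

r ≈ 24.9 cm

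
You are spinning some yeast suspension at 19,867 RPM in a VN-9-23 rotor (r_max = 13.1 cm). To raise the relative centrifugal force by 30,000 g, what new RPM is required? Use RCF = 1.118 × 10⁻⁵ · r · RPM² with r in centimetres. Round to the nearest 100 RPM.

N₂ ≈ 24500 RPM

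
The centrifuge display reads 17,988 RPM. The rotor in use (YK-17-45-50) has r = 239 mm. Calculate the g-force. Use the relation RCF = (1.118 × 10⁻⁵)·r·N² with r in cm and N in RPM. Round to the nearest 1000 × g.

≈ 86000 ×g

r = 239 mm = 23.9 cm
RCF = 1.118 × 10⁻⁵ × 23.9 × (17988)² = 1.118 × 10⁻⁵ × 23.9 × 323,568,144 ≈ 86,458.1 × g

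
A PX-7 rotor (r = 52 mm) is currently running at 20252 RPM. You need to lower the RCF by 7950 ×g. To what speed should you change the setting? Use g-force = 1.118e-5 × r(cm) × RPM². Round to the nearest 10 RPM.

r = 52 mm = 5.2 cm
Current RCF = 1.118 × 10⁻⁵ × 5.2 × (20252)² = 1.118 × 10⁻⁵ × 5.2 × 410,143,504 ≈ 23,844.1 × g
Target RCF = 23,844.1 − 7,950 = 15,894.1 × g
N² = 15,894.1 / (5.8136 × 10⁻⁵) = 273,395,142
N ≈ √273,395,142 ≈ 16,534.7

≈ 16530 RPM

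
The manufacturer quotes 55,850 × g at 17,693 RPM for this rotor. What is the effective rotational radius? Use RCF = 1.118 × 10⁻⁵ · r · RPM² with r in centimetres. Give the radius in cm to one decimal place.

≈ 16.0 cm

RCF = 1.118 × 10⁻⁵ × r × N²
55850 = 1.118 × 10⁻⁵ × r × (17693)²
r = 55850 / (1.118 × 10⁻⁵ × 313,042,249) = 55850 / 3499.812 ≈ 15.958 cm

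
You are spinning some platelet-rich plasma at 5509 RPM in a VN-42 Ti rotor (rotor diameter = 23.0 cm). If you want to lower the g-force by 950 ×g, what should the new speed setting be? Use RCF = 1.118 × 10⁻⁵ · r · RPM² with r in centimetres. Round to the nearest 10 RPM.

N₂ ≈ 4790 RPM

r = 23.0 / 2 = 11.5 cm
Current RCF = 1.118 × 10⁻⁵ × 11.5 × (5509)² = 1.118 × 10⁻⁵ × 11.5 × 30,349,081 ≈ 3,902 × g
Target RCF = 3,902 − 950 = 2,952 × g
N² = 2,952 / (12.857 × 10⁻⁵) = 22,960,255
N ≈ √22,960,255 ≈ 4,791.7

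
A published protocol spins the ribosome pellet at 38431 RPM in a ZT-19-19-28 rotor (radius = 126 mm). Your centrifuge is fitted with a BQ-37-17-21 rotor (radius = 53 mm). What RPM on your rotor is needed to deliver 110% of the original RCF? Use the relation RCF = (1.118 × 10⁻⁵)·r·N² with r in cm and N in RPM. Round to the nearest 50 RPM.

Original rotor: r = 126 mm = 12.6 cm
RCF = 1.118 × 10⁻⁵ × r × N²
RCF_original = 1.118 × 10⁻⁵ × 12.6 × (38431)² = 1.118 × 10⁻⁵ × 12.6 × 1,476,941,761 ≈ 208,053.8 × g
Target RCF = 1.1 × 208,053.8 ≈ 228,859.2 × g
Your rotor: r = 53 mm = 5.3 cm
228,859.2 = 1.118 × 10⁻⁵ × 5.3 × N²
N² = 228,859.2 / (5.9254 × 10⁻⁵) = 3,862,341,783
N ≈ √3,862,341,783 ≈ 62,147.7

≈ 62150 RPM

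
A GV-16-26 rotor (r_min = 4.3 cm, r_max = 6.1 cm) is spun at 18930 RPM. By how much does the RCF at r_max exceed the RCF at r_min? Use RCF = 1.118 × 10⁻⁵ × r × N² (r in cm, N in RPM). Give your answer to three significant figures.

ΔRCF = 1.118 × 10⁻⁵ × (r_max − r_min) × N² = 1.118 × 10⁻⁵ × 1.8 × 358,344,900 ≈ 7,211.3

ΔRCF ≈ 7210 ×g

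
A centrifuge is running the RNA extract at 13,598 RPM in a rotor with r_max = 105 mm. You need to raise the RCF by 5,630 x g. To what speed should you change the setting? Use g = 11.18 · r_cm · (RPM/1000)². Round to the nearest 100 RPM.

r = 105 mm = 10.5 cm
Current RCF = 11.18 × 10.5 × (13.598)² = 11.18 × 10.5 × 184.905604 ≈ 21,706.1 × g
Target RCF = 21,706.1 + 5,630 = 27,336.1 × g
(N/1000)² = 27,336.1 / 117.39 = 232.8657
N = 1000 × √232.8657 ≈ 15,259.9

15300 RPM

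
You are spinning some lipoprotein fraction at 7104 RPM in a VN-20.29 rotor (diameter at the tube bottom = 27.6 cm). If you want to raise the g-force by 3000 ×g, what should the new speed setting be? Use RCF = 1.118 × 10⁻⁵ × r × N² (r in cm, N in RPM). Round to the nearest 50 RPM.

8350 RPM

r = 27.6 / 2 = 13.8 cm
Current RCF = 1.118 × 10⁻⁵ × 13.8 × (7104)² = 1.118 × 10⁻⁵ × 13.8 × 50,466,816 ≈ 7,786.2 × g
Target RCF = 7,786.2 + 3,000 = 10,786.2 × g
N² = 10,786.2 / (15.4284 × 10⁻⁵) = 69,911,332
N ≈ √69,911,332 ≈ 8,361.3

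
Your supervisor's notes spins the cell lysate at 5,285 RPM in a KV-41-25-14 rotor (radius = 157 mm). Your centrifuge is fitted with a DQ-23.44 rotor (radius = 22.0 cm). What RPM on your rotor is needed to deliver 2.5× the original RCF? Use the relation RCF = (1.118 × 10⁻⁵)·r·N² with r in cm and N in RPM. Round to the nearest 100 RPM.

≈ 7100 RPM

Original rotor: r = 157 mm = 15.7 cm
RCF_original = 1.118 × 10⁻⁵ × 15.7 × (5285)² = 1.118 × 10⁻⁵ × 15.7 × 27,931,225 ≈ 4,902.7 × g
Target RCF = 2.5 × 4,902.7 ≈ 12,256.8 × g
12,256.8 = 1.118 × 10⁻⁵ × 22 × N²
N² = 12,256.8 / (24.596 × 10⁻⁵) = 49,832,493
N ≈ √49,832,493 ≈ 7,059.2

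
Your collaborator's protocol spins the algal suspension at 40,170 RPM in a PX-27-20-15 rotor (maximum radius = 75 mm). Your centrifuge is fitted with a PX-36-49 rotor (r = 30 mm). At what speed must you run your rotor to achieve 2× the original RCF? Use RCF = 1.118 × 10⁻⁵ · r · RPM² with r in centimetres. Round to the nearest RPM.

Original rotor: r = 75 mm = 7.5 cm
RCF_original = 1.118 × 10⁻⁵ × 7.5 × (40170)² = 1.118 × 10⁻⁵ × 7.5 × 1,613,628,900 ≈ 135,302.8 × g
Target RCF = 2 × 135,302.8 ≈ 270,605.6 × g
Your rotor: r = 30 mm = 3.0 cm
270,605.6 = 1.118 × 10⁻⁵ × 3 × N²
N² = 270,605.6 / (3.354 × 10⁻⁵) = 8,068,145,498
N ≈ √8,068,145,498 ≈ 89,822.9

89823 RPM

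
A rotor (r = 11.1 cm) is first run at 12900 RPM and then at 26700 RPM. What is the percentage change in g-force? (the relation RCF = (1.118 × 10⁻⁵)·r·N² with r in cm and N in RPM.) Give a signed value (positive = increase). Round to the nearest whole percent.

RCF ∝ N², so the ratio is (26700/12900)² = (2.069767)² = 4.2839.
Change = 4.2839 − 1 = +3.2839 → +328.4%.

+328%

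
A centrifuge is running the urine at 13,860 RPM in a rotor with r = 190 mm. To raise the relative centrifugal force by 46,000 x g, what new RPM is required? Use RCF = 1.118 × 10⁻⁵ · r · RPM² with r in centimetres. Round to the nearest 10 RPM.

r = 190 mm = 19.0 cm
Current RCF = 1.118 × 10⁻⁵ × 19 × (13860)² = 1.118 × 10⁻⁵ × 19 × 192,099,600 ≈ 40,805.8 × g
Target RCF = 40,805.8 + 46,000 = 86,805.8 × g
N² = 86,805.8 / (21.242 × 10⁻⁵) = 408,651,728
N ≈ √408,651,728 ≈ 20,215.1

20220 RPM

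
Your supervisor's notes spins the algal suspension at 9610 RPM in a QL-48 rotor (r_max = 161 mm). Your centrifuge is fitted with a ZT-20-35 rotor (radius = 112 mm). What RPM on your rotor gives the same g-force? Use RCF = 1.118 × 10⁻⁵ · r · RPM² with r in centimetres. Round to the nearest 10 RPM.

≈ 11520 RPM

Original rotor: r = 161 mm = 16.1 cm
RCF = 1.118 × 10⁻⁵ × r × N²
RCF_original = 1.118 × 10⁻⁵ × 16.1 × (9610)² = 1.118 × 10⁻⁵ × 16.1 × 92,352,100 ≈ 16,623.2 × g
Your rotor: r = 112 mm = 11.2 cm
16,623.2 = 1.118 × 10⁻⁵ × 11.2 × N²
N² = 16,623.2 / (12.5216 × 10⁻⁵) = 132,756,197
N ≈ √132,756,197 ≈ 11,522.0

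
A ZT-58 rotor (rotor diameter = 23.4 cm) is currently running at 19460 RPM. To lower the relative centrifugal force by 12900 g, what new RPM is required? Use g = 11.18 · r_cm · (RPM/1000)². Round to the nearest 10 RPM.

r = 23.4 / 2 = 11.7 cm
Current RCF = 11.18 × 11.7 × (19.46)² = 11.18 × 11.7 × 378.6916 ≈ 49,535.1 × g
Target RCF = 49,535.1 − 12,900 = 36,635.1 × g
(N/1000)² = 36,635.1 / 130.806 = 280.072
N = 1000 × √280.072 ≈ 16,735.4

16740 RPM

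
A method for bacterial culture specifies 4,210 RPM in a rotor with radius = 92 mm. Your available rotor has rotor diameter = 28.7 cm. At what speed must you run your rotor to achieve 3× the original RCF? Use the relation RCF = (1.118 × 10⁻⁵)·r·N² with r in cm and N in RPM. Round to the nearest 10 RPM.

5840 RPM

Original rotor: r = 92 mm = 9.2 cm
RCF_original = 1.118 × 10⁻⁵ × 9.2 × (4210)² = 1.118 × 10⁻⁵ × 9.2 × 17,724,100 ≈ 1,823 × g
Target RCF = 3 × 1,823 ≈ 5,469 × g
Your rotor: r = 28.7 / 2 = 14.35 cm
5,469 = 1.118 × 10⁻⁵ × 14.35 × N²
N² = 5,469 / (16.0433 × 10⁻⁵) = 34,088,997
N ≈ √34,088,997 ≈ 5,838.6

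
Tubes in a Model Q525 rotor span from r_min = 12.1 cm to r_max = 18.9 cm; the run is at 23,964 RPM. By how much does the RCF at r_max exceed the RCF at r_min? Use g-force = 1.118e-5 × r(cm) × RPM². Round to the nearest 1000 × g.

ΔRCF = 1.118 × 10⁻⁵ × (r_max − r_min) × N² = 1.118 × 10⁻⁵ × 6.8 × 574,273,296 ≈ 43,658.6

≈ 44000 ×g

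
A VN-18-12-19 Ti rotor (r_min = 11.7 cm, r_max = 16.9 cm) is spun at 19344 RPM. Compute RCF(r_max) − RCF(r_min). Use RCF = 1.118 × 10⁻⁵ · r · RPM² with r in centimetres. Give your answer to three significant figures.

ΔRCF = 1.118 × 10⁻⁵ × (r_max − r_min) × N² = 1.118 × 10⁻⁵ × 5.2 × 374,190,336 ≈ 21,753.9

≈ 21800 ×g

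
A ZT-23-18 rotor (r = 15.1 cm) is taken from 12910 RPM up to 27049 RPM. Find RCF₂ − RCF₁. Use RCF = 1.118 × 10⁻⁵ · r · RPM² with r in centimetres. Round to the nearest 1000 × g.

95000 x g

RCF₁ = 1.118 × 10⁻⁵ × 15.1 × (12910)² = 1.118 × 10⁻⁵ × 15.1 × 166,668,100 ≈ 28,136.6 × g
RCF₂ = 1.118 × 10⁻⁵ × 15.1 × (27049)² = 1.118 × 10⁻⁵ × 15.1 × 731,648,401 ≈ 123,515.4 × g
Increase = 123,515.4 − 28,136.6 = 95,378.8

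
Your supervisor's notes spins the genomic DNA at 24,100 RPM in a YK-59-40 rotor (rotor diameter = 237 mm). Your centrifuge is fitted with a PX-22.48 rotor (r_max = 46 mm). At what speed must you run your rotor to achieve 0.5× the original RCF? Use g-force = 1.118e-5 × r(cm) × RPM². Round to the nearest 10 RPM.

Original rotor: r = 237 mm / 2 = 118.5 mm = 11.85 cm
RCF_original = 1.118 × 10⁻⁵ × 11.85 × (24100)² = 1.118 × 10⁻⁵ × 11.85 × 580,810,000 ≈ 76,947.5 × g
Target RCF = 0.5 × 76,947.5 ≈ 38,473.8 × g
Your rotor: r = 46 mm = 4.6 cm
38,473.8 = 1.118 × 10⁻⁵ × 4.6 × N²
N² = 38,473.8 / (5.1428 × 10⁻⁵) = 748,109,979
N ≈ √748,109,979 ≈ 27,351.6

27350 RPM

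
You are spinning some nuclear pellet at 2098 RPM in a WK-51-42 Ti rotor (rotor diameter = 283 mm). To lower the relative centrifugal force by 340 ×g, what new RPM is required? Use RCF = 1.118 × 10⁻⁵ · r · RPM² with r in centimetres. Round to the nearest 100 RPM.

r = 283 mm / 2 = 141.5 mm = 14.15 cm
Current RCF = 1.118 × 10⁻⁵ × 14.15 × (2098)² = 1.118 × 10⁻⁵ × 14.15 × 4,401,604 ≈ 696.3 × g
Target RCF = 696.3 − 340 = 356.3 × g
N² = 356.3 / (15.8197 × 10⁻⁵) = 2,252,255
N ≈ √2,252,255 ≈ 1,500.8

1500 RPM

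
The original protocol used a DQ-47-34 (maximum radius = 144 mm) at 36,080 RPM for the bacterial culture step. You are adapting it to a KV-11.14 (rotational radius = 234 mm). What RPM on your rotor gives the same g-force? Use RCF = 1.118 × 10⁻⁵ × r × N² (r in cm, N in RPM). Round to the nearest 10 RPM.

Original rotor: r = 144 mm = 14.4 cm
RCF = 1.118 × 10⁻⁵ × r × N²
RCF_original = 1.118 × 10⁻⁵ × 14.4 × (36080)² = 1.118 × 10⁻⁵ × 14.4 × 1,301,766,400 ≈ 209,574 × g
Your rotor: r = 234 mm = 23.4 cm
209,574 = 1.118 × 10⁻⁵ × 23.4 × N²
N² = 209,574 / (26.1612 × 10⁻⁵) = 801,087,106
N ≈ √801,087,106 ≈ 28,303.5

28300 RPM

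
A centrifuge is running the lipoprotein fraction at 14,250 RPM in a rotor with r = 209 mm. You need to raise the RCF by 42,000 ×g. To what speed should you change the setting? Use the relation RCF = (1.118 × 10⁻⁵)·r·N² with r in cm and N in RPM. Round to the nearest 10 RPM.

≈ 19570 RPM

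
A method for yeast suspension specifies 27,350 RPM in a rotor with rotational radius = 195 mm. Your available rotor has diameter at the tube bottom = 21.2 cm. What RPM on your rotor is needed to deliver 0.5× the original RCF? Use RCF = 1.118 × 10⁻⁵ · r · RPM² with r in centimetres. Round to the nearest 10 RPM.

Original rotor: r = 195 mm = 19.5 cm
RCF = 1.118 × 10⁻⁵ × r × N²
RCF_original = 1.118 × 10⁻⁵ × 19.5 × (27350)² = 1.118 × 10⁻⁵ × 19.5 × 748,022,500 ≈ 163,076.4 × g
Target RCF = 0.5 × 163,076.4 ≈ 81,538.2 × g
Your rotor: r = 21.2 / 2 = 10.6 cm
81,538.2 = 1.118 × 10⁻⁵ × 10.6 × N²
N² = 81,538.2 / (11.8508 × 10⁻⁵) = 688,039,626
N ≈ √688,039,626 ≈ 26,230.5

≈ 26230 RPM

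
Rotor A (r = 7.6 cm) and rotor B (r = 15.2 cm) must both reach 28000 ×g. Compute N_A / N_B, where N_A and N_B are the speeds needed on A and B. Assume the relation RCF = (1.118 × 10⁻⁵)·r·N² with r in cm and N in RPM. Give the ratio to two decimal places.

1.41

At fixed RCF, N ∝ 1/√r, so N_A/N_B = √(r_B/r_A) = √(15.2/7.6) = √2.000000 = 1.4142.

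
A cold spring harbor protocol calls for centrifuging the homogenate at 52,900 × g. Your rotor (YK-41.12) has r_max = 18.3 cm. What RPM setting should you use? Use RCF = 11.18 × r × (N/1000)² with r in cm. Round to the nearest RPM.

≈ 16080 RPM

52,900 = 11.18 × 18.3 × (N/1000)²
(N/1000)² = 52,900 / 204.594 = 258.5609
N = 1000 × √258.5609 ≈ 16,079.8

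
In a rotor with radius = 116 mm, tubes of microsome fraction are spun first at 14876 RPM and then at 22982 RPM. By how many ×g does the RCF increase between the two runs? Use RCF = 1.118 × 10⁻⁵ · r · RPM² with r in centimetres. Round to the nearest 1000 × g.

≈ 40000 ×g

r = 116 mm = 11.6 cm
RCF₁ = 1.118 × 10⁻⁵ × 11.6 × (14876)² = 1.118 × 10⁻⁵ × 11.6 × 221,295,376 ≈ 28,699.4 × g
RCF₂ = 1.118 × 10⁻⁵ × 11.6 × (22982)² = 1.118 × 10⁻⁵ × 11.6 × 528,172,324 ≈ 68,497.6 × g
Increase = 68,497.6 − 28,699.4 = 39,798.2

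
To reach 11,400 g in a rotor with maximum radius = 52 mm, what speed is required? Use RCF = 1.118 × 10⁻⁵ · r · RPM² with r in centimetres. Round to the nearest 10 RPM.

r = 52 mm = 5.2 cm
RCF = 1.118 × 10⁻⁵ × r × N²
11,400 = 1.118 × 10⁻⁵ × 5.2 × N²
N² = 11,400 / (5.8136 × 10⁻⁵) = 196,091,922
N ≈ √196,091,922 ≈ 14,003.3

N ≈ 14000 RPM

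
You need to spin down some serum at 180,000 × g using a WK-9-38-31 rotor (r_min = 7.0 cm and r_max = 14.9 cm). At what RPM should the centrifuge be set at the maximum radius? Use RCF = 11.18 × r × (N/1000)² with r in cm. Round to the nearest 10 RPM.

≈ 32870 RPM

Use r_max = 14.9 cm.
180,000 = 11.18 × 14.9 × (N/1000)²
(N/1000)² = 180,000 / 166.582 = 1080.549
N = 1000 × √1080.549 ≈ 32,871.7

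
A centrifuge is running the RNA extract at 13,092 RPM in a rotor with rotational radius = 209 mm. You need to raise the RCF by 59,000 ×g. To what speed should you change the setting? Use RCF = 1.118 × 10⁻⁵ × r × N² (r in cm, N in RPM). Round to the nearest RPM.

20589 RPM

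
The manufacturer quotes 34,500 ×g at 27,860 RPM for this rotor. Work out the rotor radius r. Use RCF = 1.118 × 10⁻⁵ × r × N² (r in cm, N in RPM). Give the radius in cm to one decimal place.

34500 = 1.118 × 10⁻⁵ × r × (27860)²
r = 34500 / (1.118 × 10⁻⁵ × 776,179,600) = 34500 / 8677.688 ≈ 3.976 cm

≈ 4.0 cm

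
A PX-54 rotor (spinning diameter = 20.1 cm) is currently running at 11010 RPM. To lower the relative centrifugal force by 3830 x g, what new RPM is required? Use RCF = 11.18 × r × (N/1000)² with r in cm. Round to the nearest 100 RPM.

r = 20.1 / 2 = 10.05 cm
Current RCF = 11.18 × 10.05 × (11.01)² = 11.18 × 10.05 × 121.2201 ≈ 13,620.2 × g
Target RCF = 13,620.2 − 3,830 = 9,790.2 × g
(N/1000)² = 9,790.2 / 112.359 = 87.13321
N = 1000 × √87.13321 ≈ 9,334.5

≈ 9300 RPM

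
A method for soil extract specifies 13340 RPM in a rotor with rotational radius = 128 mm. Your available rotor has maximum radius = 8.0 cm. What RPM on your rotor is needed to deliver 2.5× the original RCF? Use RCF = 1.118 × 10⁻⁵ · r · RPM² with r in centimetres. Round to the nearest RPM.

Original rotor: r = 128 mm = 12.8 cm
RCF_original = 1.118 × 10⁻⁵ × 12.8 × (13340)² = 1.118 × 10⁻⁵ × 12.8 × 177,955,600 ≈ 25,466.2 × g
Target RCF = 2.5 × 25,466.2 ≈ 63,665.5 × g
63,665.5 = 1.118 × 10⁻⁵ × 8 × N²
N² = 63,665.5 / (8.944 × 10⁻⁵) = 711,823,569
N ≈ √711,823,569 ≈ 26,680.0

≈ 26680 RPM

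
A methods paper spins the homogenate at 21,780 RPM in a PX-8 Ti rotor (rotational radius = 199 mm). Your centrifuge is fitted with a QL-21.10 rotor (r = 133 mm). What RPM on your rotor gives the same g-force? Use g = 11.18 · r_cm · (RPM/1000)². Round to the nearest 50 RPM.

Original rotor: r = 199 mm = 19.9 cm
RCF_original = 11.18 × 19.9 × (21.78)² = 11.18 × 19.9 × 474.3684 ≈ 105,538.4 × g
Your rotor: r = 133 mm = 13.3 cm
105,538.4 = 11.18 × 13.3 × (N/1000)²
(N/1000)² = 105,538.4 / 148.694 = 709.7691
N = 1000 × √709.7691 ≈ 26,641.5

26650 RPM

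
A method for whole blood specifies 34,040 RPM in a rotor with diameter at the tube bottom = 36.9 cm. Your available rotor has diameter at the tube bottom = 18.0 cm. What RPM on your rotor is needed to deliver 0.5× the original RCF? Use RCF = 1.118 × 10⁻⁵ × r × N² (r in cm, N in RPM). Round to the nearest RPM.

34463 RPM

Original rotor: r = 36.9 / 2 = 18.45 cm
RCF = 1.118 × 10⁻⁵ × r × N²
RCF_original = 1.118 × 10⁻⁵ × 18.45 × (34040)² = 1.118 × 10⁻⁵ × 18.45 × 1,158,721,600 ≈ 239,010.7 × g
Target RCF = 0.5 × 239,010.7 ≈ 119,505.4 × g
Your rotor: r = 18.0 / 2 = 9 cm
119,505.4 = 1.118 × 10⁻⁵ × 9 × N²
N² = 119,505.4 / (10.062 × 10⁻⁵) = 1,187,690,320
N ≈ √1,187,690,320 ≈ 34,462.9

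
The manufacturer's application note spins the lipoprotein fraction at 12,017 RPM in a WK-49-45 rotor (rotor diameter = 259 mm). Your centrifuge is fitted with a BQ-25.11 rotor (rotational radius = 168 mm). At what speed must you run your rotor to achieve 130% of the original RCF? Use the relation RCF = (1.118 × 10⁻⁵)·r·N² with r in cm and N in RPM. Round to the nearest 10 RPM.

Original rotor: r = 259 mm / 2 = 129.5 mm = 12.95 cm
RCF = 1.118 × 10⁻⁵ × r × N²
RCF_original = 1.118 × 10⁻⁵ × 12.95 × (12017)² = 1.118 × 10⁻⁵ × 12.95 × 144,408,289 ≈ 20,907.6 × g
Target RCF = 1.3 × 20,907.6 ≈ 27,179.9 × g
Your rotor: r = 168 mm = 16.8 cm
27,179.9 = 1.118 × 10⁻⁵ × 16.8 × N²
N² = 27,179.9 / (18.7824 × 10⁻⁵) = 144,709,409
N ≈ √144,709,409 ≈ 12,029.5

≈ 12030 RPM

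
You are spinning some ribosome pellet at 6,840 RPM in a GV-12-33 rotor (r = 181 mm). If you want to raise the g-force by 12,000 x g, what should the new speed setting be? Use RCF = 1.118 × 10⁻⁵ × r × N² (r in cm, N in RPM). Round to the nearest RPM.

10300 RPM

r = 181 mm = 18.1 cm
Current RCF = 1.118 × 10⁻⁵ × 18.1 × (6840)² = 1.118 × 10⁻⁵ × 18.1 × 46,785,600 ≈ 9,467.4 × g
Target RCF = 9,467.4 + 12,000 = 21,467.4 × g
N² = 21,467.4 / (20.2358 × 10⁻⁵) = 106,086,243
N ≈ √106,086,243 ≈ 10,299.8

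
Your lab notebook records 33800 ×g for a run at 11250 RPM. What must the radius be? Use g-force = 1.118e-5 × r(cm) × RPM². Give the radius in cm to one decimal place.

RCF = 1.118 × 10⁻⁵ × r × N²
33800 = 1.118 × 10⁻⁵ × r × (11250)²
r = 33800 / (1.118 × 10⁻⁵ × 126,562,500) = 33800 / 1414.969 ≈ 23.887 cm

≈ 23.9 cm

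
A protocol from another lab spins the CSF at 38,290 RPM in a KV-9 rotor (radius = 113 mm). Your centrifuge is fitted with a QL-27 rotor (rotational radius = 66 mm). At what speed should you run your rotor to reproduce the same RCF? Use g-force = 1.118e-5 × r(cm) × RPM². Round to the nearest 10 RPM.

≈ 50100 RPM

Original rotor: r = 113 mm = 11.3 cm
RCF_original = 1.118 × 10⁻⁵ × 11.3 × (38290)² = 1.118 × 10⁻⁵ × 11.3 × 1,466,124,100 ≈ 185,221.3 × g
Your rotor: r = 66 mm = 6.6 cm
185,221.3 = 1.118 × 10⁻⁵ × 6.6 × N²
N² = 185,221.3 / (7.3788 × 10⁻⁵) = 2,510,181,872
N ≈ √2,510,181,872 ≈ 50,101.7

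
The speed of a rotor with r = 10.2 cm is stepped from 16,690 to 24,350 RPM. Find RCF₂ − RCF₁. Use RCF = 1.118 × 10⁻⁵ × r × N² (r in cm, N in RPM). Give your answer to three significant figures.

RCF₁ = 1.118 × 10⁻⁵ × 10.2 × (16690)² = 1.118 × 10⁻⁵ × 10.2 × 278,556,100 ≈ 31,765.4 × g
RCF₂ = 1.118 × 10⁻⁵ × 10.2 × (24350)² = 1.118 × 10⁻⁵ × 10.2 × 592,922,500 ≈ 67,614.5 × g
Increase = 67,614.5 − 31,765.4 = 35,849.1

35800 × g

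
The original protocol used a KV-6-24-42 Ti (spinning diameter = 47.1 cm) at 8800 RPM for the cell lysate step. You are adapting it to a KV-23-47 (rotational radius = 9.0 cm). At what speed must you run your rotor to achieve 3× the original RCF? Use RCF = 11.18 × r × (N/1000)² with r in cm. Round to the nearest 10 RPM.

≈ 24660 RPM

Original rotor: r = 47.1 / 2 = 23.55 cm
RCF = 11.18 × r × (N/1000)²
RCF_original = 11.18 × 23.55 × (8.8)² = 11.18 × 23.55 × 77.44 ≈ 20,389.1 × g
Target RCF = 3 × 20,389.1 ≈ 61,167.3 × g
61,167.3 = 11.18 × 9 × (N/1000)²
(N/1000)² = 61,167.3 / 100.62 = 607.904
N = 1000 × √607.904 ≈ 24,655.7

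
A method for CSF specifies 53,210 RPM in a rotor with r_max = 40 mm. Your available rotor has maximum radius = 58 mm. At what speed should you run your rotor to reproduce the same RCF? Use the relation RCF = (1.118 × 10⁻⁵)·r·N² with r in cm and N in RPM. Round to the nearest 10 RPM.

Original rotor: r = 40 mm = 4.0 cm
RCF = 1.118 × 10⁻⁵ × r × N²
RCF_original = 1.118 × 10⁻⁵ × 4 × (53210)² = 1.118 × 10⁻⁵ × 4 × 2,831,304,100 ≈ 126,615.9 × g
Your rotor: r = 58 mm = 5.8 cm
126,615.9 = 1.118 × 10⁻⁵ × 5.8 × N²
N² = 126,615.9 / (6.4844 × 10⁻⁵) = 1,952,623,219
N ≈ √1,952,623,219 ≈ 44,188.5

≈ 44190 RPM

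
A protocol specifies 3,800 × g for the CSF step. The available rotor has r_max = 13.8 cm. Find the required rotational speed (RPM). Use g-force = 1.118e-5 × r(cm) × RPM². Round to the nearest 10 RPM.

4960 RPM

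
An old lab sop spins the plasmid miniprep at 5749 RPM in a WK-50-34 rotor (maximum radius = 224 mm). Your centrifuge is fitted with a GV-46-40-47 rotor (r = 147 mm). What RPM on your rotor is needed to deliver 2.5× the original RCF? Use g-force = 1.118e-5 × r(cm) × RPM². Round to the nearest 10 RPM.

≈ 11220 RPM

Original rotor: r = 224 mm = 22.4 cm
RCF = 1.118 × 10⁻⁵ × r × N²
RCF_original = 1.118 × 10⁻⁵ × 22.4 × (5749)² = 1.118 × 10⁻⁵ × 22.4 × 33,051,001 ≈ 8,277 × g
Target RCF = 2.5 × 8,277 ≈ 20,692.5 × g
Your rotor: r = 147 mm = 14.7 cm
20,692.5 = 1.118 × 10⁻⁵ × 14.7 × N²
N² = 20,692.5 / (16.4346 × 10⁻⁵) = 125,908,145
N ≈ √125,908,145 ≈ 11,220.9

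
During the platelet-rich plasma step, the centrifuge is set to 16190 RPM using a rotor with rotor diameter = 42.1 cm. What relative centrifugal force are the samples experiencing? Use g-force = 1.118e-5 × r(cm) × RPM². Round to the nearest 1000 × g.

RCF ≈ 62000 × g

r = 42.1 / 2 = 21.05 cm
RCF = 1.118 × 10⁻⁵ × 21.05 × (16190)² = 1.118 × 10⁻⁵ × 21.05 × 262,116,100 ≈ 61,686.1 × g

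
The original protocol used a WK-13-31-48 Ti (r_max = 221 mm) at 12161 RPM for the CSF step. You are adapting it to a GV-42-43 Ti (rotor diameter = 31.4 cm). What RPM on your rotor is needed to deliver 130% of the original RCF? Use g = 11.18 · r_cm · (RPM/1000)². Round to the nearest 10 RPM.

≈ 16450 RPM

Original rotor: r = 221 mm = 22.1 cm
RCF_original = 11.18 × 22.1 × (12.161)² = 11.18 × 22.1 × 147.889921 ≈ 36,540.3 × g
Target RCF = 1.3 × 36,540.3 ≈ 47,502.4 × g
Your rotor: r = 31.4 / 2 = 15.7 cm
47,502.4 = 11.18 × 15.7 × (N/1000)²
(N/1000)² = 47,502.4 / 175.526 = 270.6289
N = 1000 × √270.6289 ≈ 16,450.8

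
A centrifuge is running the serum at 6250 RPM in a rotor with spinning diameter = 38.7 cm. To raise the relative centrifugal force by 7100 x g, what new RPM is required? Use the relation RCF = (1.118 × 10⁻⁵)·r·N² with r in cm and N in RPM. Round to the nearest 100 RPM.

r = 38.7 / 2 = 19.35 cm
Current RCF = 1.118 × 10⁻⁵ × 19.35 × (6250)² = 1.118 × 10⁻⁵ × 19.35 × 39,062,500 ≈ 8,450.5 × g
Target RCF = 8,450.5 + 7,100 = 15,550.5 × g
N² = 15,550.5 / (21.6333 × 10⁻⁵) = 71,882,237
N ≈ √71,882,237 ≈ 8,478.3

N₂ ≈ 8500 RPM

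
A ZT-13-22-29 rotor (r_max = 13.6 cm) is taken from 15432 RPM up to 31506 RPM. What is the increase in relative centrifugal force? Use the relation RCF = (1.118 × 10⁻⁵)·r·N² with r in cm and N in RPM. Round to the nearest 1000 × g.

≈ 115000 g

RCF₁ = 1.118 × 10⁻⁵ × 13.6 × (15432)² = 1.118 × 10⁻⁵ × 13.6 × 238,146,624 ≈ 36,209.7 × g
RCF₂ = 1.118 × 10⁻⁵ × 13.6 × (31506)² = 1.118 × 10⁻⁵ × 13.6 × 992,628,036 ≈ 150,927.1 × g
Increase = 150,927.1 − 36,209.7 = 114,717.4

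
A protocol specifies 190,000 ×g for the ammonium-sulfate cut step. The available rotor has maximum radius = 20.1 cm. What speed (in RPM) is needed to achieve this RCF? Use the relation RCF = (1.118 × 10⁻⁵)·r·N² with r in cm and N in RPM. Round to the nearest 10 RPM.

29080 RPM

190,000 = 1.118 × 10⁻⁵ × 20.1 × N²
N² = 190,000 / (22.4718 × 10⁻⁵) = 845,504,143
N ≈ √845,504,143 ≈ 29,077.6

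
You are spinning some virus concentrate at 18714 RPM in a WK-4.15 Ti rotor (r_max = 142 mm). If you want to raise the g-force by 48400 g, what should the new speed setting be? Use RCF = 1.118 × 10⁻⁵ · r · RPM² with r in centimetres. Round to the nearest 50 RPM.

≈ 25600 RPM

r = 142 mm = 14.2 cm
Current RCF = 1.118 × 10⁻⁵ × 14.2 × (18714)² = 1.118 × 10⁻⁵ × 14.2 × 350,213,796 ≈ 55,598.5 × g
Target RCF = 55,598.5 + 48,400 = 103,998.5 × g
N² = 103,998.5 / (15.8756 × 10⁻⁵) = 655,083,902
N ≈ √655,083,902 ≈ 25,594.6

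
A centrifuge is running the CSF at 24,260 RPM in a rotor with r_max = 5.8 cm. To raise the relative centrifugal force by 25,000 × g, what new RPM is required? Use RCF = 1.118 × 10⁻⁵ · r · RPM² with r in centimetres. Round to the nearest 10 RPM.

Current RCF = 1.118 × 10⁻⁵ × 5.8 × (24260)² = 1.118 × 10⁻⁵ × 5.8 × 588,547,600 ≈ 38,163.8 × g
Target RCF = 38,163.8 + 25,000 = 63,163.8 × g
N² = 63,163.8 / (6.4844 × 10⁻⁵) = 974,088,582
N ≈ √974,088,582 ≈ 31,210.4

N₂ ≈ 31210 RPM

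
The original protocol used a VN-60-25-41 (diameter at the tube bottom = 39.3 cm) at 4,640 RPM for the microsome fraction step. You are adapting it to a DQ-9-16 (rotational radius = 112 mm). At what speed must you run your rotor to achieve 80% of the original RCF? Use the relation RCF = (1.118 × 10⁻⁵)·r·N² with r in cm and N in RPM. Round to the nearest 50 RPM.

Original rotor: r = 39.3 / 2 = 19.65 cm
RCF_original = 1.118 × 10⁻⁵ × 19.65 × (4640)² = 1.118 × 10⁻⁵ × 19.65 × 21,529,600 ≈ 4,729.8 × g
Target RCF = 0.8 × 4,729.8 ≈ 3,783.8 × g
Your rotor: r = 112 mm = 11.2 cm
3,783.8 = 1.118 × 10⁻⁵ × 11.2 × N²
N² = 3,783.8 / (12.5216 × 10⁻⁵) = 30,218,183
N ≈ √30,218,183 ≈ 5,497.1

≈ 5500 RPM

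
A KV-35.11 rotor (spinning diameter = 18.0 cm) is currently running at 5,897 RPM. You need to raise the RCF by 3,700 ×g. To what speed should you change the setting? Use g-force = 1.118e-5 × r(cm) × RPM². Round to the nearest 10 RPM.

r = 18.0 / 2 = 9 cm
Current RCF = 1.118 × 10⁻⁵ × 9 × (5897)² = 1.118 × 10⁻⁵ × 9 × 34,774,609 ≈ 3,499 × g
Target RCF = 3,499 + 3,700 = 7,199 × g
N² = 7,199 / (10.062 × 10⁻⁵) = 71,546,412
N ≈ √71,546,412 ≈ 8,458.5

≈ 8460 RPM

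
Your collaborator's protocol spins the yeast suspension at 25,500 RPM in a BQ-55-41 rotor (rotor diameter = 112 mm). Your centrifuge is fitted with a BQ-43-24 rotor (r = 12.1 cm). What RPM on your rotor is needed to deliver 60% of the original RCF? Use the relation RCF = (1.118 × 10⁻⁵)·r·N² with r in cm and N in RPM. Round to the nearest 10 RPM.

≈ 13440 RPM

Original rotor: r = 112 mm / 2 = 56 mm = 5.6 cm
RCF = 1.118 × 10⁻⁵ × r × N²
RCF_original = 1.118 × 10⁻⁵ × 5.6 × (25500)² = 1.118 × 10⁻⁵ × 5.6 × 650,250,000 ≈ 40,710.9 × g
Target RCF = 0.6 × 40,710.9 ≈ 24,426.5 × g
24,426.5 = 1.118 × 10⁻⁵ × 12.1 × N²
N² = 24,426.5 / (13.5278 × 10⁻⁵) = 180,565,206
N ≈ √180,565,206 ≈ 13,437.5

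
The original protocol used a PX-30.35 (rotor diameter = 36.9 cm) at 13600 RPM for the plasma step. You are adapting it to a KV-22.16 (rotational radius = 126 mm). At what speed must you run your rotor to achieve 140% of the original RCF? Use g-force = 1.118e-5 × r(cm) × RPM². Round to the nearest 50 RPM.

Original rotor: r = 36.9 / 2 = 18.45 cm
RCF_original = 1.118 × 10⁻⁵ × 18.45 × (13600)² = 1.118 × 10⁻⁵ × 18.45 × 184,960,000 ≈ 38,151.9 × g
Target RCF = 1.4 × 38,151.9 ≈ 53,412.7 × g
Your rotor: r = 126 mm = 12.6 cm
53,412.7 = 1.118 × 10⁻⁵ × 12.6 × N²
N² = 53,412.7 / (14.0868 × 10⁻⁵) = 379,168,441
N ≈ √379,168,441 ≈ 19,472.2

≈ 19450 RPM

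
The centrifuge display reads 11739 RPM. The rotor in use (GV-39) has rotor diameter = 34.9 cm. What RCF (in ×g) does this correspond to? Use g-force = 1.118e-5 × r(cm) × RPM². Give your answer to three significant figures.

RCF ≈ 26900 ×g

r = 34.9 / 2 = 17.45 cm
RCF = 1.118 × 10⁻⁵ × r × N²
RCF = 1.118 × 10⁻⁵ × 17.45 × (11739)² = 1.118 × 10⁻⁵ × 17.45 × 137,804,121 ≈ 26,884.3 × g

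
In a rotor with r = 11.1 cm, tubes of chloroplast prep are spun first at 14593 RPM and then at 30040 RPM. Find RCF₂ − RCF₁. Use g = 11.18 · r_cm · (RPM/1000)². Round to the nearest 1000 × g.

≈ 86000 × g

RCF₁ = 11.18 × 11.1 × (14.593)² = 11.18 × 11.1 × 212.955649 ≈ 26,427.4 × g
RCF₂ = 11.18 × 11.1 × (30.04)² = 11.18 × 11.1 × 902.4016 ≈ 111,986.2 × g
Increase = 111,986.2 − 26,427.4 = 85,558.8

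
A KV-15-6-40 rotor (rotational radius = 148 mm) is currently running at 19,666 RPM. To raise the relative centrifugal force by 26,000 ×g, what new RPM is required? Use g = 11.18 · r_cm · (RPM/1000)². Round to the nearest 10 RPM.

≈ 23320 RPM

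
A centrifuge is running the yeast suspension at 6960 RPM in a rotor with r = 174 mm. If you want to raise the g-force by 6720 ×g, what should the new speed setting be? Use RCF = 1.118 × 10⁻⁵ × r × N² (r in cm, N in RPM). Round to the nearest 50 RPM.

r = 174 mm = 17.4 cm
Current RCF = 1.118 × 10⁻⁵ × 17.4 × (6960)² = 1.118 × 10⁻⁵ × 17.4 × 48,441,600 ≈ 9,423.4 × g
Target RCF = 9,423.4 + 6,720 = 16,143.4 × g
N² = 16,143.4 / (19.4532 × 10⁻⁵) = 82,985,833
N ≈ √82,985,833 ≈ 9,109.7

N₂ ≈ 9100 RPM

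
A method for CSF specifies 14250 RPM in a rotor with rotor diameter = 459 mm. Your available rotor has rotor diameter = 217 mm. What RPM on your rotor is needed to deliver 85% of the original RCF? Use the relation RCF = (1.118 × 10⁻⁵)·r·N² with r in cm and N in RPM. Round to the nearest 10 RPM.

19110 RPM

Original rotor: r = 459 mm / 2 = 229.5 mm = 22.95 cm
RCF_original = 1.118 × 10⁻⁵ × 22.95 × (14250)² = 1.118 × 10⁻⁵ × 22.95 × 203,062,500 ≈ 52,102 × g
Target RCF = 0.85 × 52,102 ≈ 44,286.7 × g
Your rotor: r = 217 mm / 2 = 108.5 mm = 10.85 cm
44,286.7 = 1.118 × 10⁻⁵ × 10.85 × N²
N² = 44,286.7 / (12.1303 × 10⁻⁵) = 365,091,548
N ≈ √365,091,548 ≈ 19,107.4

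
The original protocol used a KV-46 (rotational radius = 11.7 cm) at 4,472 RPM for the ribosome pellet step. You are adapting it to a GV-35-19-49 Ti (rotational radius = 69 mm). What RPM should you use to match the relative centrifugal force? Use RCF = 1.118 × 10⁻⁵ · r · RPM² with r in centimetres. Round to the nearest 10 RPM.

RCF_original = 1.118 × 10⁻⁵ × 11.7 × (4472)² = 1.118 × 10⁻⁵ × 11.7 × 19,998,784 ≈ 2,616 × g
Your rotor: r = 69 mm = 6.9 cm
2,616 = 1.118 × 10⁻⁵ × 6.9 × N²
N² = 2,616 / (7.7142 × 10⁻⁵) = 33,911,488
N ≈ √33,911,488 ≈ 5,823.4

≈ 5820 RPM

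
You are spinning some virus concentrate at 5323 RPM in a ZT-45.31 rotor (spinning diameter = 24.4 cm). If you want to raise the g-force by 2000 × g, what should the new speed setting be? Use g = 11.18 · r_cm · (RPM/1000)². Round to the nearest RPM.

r = 24.4 / 2 = 12.2 cm
Current RCF = 11.18 × 12.2 × (5.323)² = 11.18 × 12.2 × 28.334329 ≈ 3,864.7 × g
Target RCF = 3,864.7 + 2,000 = 5,864.7 × g
(N/1000)² = 5,864.7 / 136.396 = 42.9976
N = 1000 × √42.9976 ≈ 6,557.3

≈ 6557 RPM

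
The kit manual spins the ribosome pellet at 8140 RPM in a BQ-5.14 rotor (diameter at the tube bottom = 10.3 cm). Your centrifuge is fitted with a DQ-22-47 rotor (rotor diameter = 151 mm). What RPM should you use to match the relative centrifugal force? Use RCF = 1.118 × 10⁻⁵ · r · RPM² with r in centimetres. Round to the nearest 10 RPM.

≈ 6720 RPM

Original rotor: r = 10.3 / 2 = 5.15 cm
RCF_original = 1.118 × 10⁻⁵ × 5.15 × (8140)² = 1.118 × 10⁻⁵ × 5.15 × 66,259,600 ≈ 3,815 × g
Your rotor: r = 151 mm / 2 = 75.5 mm = 7.55 cm
3,815 = 1.118 × 10⁻⁵ × 7.55 × N²
N² = 3,815 / (8.4409 × 10⁻⁵) = 45,196,602
N ≈ √45,196,602 ≈ 6,722.8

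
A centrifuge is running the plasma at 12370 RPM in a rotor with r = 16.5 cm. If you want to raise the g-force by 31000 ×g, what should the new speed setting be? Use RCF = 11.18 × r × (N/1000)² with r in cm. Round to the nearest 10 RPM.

N₂ ≈ 17920 RPM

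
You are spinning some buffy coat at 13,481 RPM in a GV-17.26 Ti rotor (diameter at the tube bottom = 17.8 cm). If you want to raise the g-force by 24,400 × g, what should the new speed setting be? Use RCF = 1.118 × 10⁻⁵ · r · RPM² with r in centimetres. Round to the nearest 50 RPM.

r = 17.8 / 2 = 8.9 cm
Current RCF = 1.118 × 10⁻⁵ × 8.9 × (13481)² = 1.118 × 10⁻⁵ × 8.9 × 181,737,361 ≈ 18,083.2 × g
Target RCF = 18,083.2 + 24,400 = 42,483.2 × g
N² = 42,483.2 / (9.9502 × 10⁻⁵) = 426,958,252
N ≈ √426,958,252 ≈ 20,663.0

20650 RPM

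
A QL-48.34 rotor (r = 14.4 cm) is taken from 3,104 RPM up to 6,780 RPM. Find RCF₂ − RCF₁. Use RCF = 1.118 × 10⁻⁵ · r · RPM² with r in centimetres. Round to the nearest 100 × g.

5800 g

RCF₁ = 1.118 × 10⁻⁵ × 14.4 × (3104)² = 1.118 × 10⁻⁵ × 14.4 × 9,634,816 ≈ 1,551.1 × g
RCF₂ = 1.118 × 10⁻⁵ × 14.4 × (6780)² = 1.118 × 10⁻⁵ × 14.4 × 45,968,400 ≈ 7,400.5 × g
Increase = 7,400.5 − 1,551.1 = 5,849.4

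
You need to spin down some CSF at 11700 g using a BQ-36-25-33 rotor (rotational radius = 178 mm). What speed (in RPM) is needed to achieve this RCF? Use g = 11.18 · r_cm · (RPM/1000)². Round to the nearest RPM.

r = 178 mm = 17.8 cm
11,700 = 11.18 × 17.8 × (N/1000)²
(N/1000)² = 11,700 / 199.004 = 58.79279
N = 1000 × √58.79279 ≈ 7,667.6

N ≈ 7668 RPM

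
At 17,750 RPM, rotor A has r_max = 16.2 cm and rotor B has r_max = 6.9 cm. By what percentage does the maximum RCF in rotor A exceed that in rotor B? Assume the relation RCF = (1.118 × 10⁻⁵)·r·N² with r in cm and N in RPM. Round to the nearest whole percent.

At equal RPM, RCF scales linearly with r: ratio = 16.2 / 6.9 = 2.3478.
So rotor A delivers 134.8% more g-force.

135%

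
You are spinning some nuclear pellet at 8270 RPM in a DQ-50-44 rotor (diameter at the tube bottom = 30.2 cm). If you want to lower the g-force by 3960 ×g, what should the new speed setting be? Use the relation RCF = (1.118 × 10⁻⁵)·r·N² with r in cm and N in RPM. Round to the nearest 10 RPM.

r = 30.2 / 2 = 15.1 cm
Current RCF = 1.118 × 10⁻⁵ × 15.1 × (8270)² = 1.118 × 10⁻⁵ × 15.1 × 68,392,900 ≈ 11,546 × g
Target RCF = 11,546 − 3,960 = 7,586 × g
N² = 7,586 / (16.8818 × 10⁻⁵) = 44,935,967
N ≈ √44,935,967 ≈ 6,703.4

N₂ ≈ 6700 RPM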